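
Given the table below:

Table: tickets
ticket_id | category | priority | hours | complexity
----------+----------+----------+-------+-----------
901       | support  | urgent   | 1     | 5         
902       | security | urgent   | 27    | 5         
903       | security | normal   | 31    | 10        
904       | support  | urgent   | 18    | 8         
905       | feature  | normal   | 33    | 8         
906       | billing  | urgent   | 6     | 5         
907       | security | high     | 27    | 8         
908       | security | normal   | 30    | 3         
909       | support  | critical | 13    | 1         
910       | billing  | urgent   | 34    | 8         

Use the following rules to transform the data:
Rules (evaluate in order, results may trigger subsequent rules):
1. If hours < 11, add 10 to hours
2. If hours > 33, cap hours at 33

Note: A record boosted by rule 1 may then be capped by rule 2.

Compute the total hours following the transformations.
239

Step 1: Apply rule 1 to records with hours < 11
  - 2 records get bonus of 10
  - Of these, 0 records then exceed 33 and get capped
Step 2: Apply rule 2 to records with hours > 33
  - 1 records (original) are capped
Step 3: Calculate final sum = 239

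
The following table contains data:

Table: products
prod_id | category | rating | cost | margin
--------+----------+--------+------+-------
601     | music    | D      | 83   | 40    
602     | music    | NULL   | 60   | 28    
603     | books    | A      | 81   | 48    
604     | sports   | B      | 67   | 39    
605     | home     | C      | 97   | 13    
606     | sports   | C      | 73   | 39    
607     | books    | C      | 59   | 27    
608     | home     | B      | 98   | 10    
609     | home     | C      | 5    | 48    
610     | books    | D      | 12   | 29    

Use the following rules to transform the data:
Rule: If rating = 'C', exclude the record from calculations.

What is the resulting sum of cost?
401

Step 1: Identify records where rating = 'C'
Step 2: The excluded records sum to 234
Step 3: Original total cost = 635
Step 4: Remaining total = 635 - 234 = 401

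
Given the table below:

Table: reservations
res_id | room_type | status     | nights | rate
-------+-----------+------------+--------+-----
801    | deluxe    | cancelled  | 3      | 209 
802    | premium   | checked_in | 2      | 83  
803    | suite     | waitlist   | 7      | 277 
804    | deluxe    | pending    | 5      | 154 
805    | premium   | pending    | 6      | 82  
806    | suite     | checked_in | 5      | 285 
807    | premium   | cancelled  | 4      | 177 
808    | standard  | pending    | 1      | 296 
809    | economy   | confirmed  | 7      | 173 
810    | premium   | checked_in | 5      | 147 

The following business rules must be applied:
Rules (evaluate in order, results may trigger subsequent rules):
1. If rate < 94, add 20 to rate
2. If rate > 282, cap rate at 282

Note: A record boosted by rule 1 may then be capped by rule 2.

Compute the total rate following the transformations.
1906

Step 1: Apply rule 1 to records with rate < 94
  - 2 records get bonus of 20
  - Of these, 0 records then exceed 282 and get capped
Step 2: Apply rule 2 to records with rate > 282
  - 2 records (original) are capped
Step 3: Calculate final sum = 1906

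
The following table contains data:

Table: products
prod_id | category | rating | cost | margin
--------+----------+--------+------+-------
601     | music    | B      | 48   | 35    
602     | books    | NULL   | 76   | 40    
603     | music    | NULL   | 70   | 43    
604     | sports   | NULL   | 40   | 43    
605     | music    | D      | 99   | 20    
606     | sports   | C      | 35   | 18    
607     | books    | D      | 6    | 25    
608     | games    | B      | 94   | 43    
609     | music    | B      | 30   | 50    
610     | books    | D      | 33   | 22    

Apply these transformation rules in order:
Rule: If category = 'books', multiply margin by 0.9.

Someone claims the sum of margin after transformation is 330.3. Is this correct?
Yes, the result is correct.

Step 1: Calculate the correct sum after transformation
Step 2: Apply multiplier 0.9 to records where category = 'books'
Step 3: Correct result = 330.3
Step 4: Claimed result = 330.3
Step 5: 330.3 = 330.3 ✓
Conclusion: The claimed result is correct.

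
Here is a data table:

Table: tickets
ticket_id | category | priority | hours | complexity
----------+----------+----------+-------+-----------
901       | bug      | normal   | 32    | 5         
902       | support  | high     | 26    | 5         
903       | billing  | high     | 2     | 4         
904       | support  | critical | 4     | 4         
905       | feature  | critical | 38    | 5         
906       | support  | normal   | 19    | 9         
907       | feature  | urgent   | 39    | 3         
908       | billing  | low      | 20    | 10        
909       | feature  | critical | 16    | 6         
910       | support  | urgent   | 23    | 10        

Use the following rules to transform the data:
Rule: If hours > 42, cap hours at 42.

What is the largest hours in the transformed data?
39

Step 1: Original maximum hours = 39
Step 2: Check cap of 42 against maximum
Step 3: No records exceed the cap (max 39 <= cap 42), so no capping applies
Step 4: Maximum after transformation = 39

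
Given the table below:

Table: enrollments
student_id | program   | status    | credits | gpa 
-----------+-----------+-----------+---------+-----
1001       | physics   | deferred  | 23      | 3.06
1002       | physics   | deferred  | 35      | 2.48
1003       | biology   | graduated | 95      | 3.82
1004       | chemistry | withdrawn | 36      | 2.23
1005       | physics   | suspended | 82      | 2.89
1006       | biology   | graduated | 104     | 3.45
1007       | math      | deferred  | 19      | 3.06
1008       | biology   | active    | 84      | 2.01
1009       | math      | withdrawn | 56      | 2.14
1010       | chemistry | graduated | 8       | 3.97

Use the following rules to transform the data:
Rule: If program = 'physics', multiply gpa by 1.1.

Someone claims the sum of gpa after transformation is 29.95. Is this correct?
Yes, the result is correct.

Step 1: Calculate the correct sum after transformation
Step 2: Apply multiplier 1.1 to records where program = 'physics'
Step 3: Correct result = 29.95
Step 4: Claimed result = 29.95
Step 5: 29.95 = 29.95 ✓
Conclusion: The claimed result is correct.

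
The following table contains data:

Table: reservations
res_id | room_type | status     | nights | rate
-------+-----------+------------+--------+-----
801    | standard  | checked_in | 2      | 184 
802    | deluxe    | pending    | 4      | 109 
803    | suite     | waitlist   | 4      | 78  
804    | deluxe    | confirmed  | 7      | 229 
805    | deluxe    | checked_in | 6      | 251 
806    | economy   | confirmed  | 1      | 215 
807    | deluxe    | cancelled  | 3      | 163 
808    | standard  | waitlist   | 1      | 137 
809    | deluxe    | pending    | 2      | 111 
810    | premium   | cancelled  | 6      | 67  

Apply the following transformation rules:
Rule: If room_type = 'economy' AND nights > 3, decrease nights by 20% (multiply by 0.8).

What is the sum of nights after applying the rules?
36

Step 1: Find records where room_type = 'economy' AND nights > 3
Step 2: 0 records match, summing to 0
Step 3: After multiplier: 0 × 0.8 = 0.0
Step 4: Unaffected records sum: 36
Step 5: Final sum = 0.0 + 36 = 36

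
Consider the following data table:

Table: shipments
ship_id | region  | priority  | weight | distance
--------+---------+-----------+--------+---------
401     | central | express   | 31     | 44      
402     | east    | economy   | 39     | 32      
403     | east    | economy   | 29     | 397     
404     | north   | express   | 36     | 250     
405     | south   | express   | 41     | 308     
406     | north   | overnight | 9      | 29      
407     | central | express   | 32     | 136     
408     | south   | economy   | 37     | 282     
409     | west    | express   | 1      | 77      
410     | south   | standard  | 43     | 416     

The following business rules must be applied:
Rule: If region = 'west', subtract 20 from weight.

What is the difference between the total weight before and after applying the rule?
20

Step 1: Original sum of weight = 298
Step 2: 1 records have region = 'west'
Step 3: Each affected record changes by -20
Step 4: Total change = 1 × -20 = -20
Step 5: New sum = 298 + -20 = 278
Step 6: Difference = |278 - 298| = 20
        (Sum decreased by 20)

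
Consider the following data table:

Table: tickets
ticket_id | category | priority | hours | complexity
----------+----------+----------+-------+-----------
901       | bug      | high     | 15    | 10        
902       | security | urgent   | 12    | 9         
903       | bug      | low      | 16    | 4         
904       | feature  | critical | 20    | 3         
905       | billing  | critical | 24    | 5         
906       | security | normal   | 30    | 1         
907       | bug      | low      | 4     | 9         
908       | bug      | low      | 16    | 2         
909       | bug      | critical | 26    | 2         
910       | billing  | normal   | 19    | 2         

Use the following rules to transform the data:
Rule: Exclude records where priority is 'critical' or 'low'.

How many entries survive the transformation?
4

Step 1: Count records to exclude
  - 3 (critical) + 3 (low) = 6 records
Step 2: Total records: 10
Step 3: Remaining = 10 - 6 = 4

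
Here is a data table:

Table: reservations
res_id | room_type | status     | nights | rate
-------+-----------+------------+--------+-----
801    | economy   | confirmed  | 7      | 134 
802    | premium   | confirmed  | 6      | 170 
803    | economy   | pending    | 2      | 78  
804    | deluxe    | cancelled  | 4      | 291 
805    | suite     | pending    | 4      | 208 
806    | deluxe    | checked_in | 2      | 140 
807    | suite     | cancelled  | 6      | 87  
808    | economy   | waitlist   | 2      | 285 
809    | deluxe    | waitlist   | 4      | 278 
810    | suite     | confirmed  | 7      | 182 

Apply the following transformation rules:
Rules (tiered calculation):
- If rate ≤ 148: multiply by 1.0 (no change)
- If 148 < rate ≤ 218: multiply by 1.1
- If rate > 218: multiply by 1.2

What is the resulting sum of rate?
2079.8

Step 1: Tier 1 (rate ≤ 148): 4 records, sum = 439 × 1.0 = 439.0
Step 2: Tier 2 (148 < rate ≤ 218): 3 records, sum = 560 × 1.1 = 616.0
Step 3: Tier 3 (rate > 218): 3 records, sum = 854 × 1.2 = 1024.8
Step 4: Final sum = 439.0 + 616.0 + 1024.8 = 2079.8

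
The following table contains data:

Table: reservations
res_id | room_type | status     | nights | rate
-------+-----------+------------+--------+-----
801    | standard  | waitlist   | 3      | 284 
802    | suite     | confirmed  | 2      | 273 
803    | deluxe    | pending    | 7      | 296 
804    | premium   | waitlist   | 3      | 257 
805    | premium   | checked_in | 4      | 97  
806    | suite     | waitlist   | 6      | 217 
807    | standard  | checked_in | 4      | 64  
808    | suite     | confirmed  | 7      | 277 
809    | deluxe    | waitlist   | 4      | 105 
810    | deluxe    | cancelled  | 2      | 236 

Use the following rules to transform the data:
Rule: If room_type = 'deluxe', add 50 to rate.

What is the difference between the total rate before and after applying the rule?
150

Step 1: Original sum of rate = 2106
Step 2: 3 records have room_type = 'deluxe'
Step 3: Each affected record changes by 50
Step 4: Total change = 3 × 50 = 150
Step 5: New sum = 2106 + 150 = 2256
Step 6: Difference = |2256 - 2106| = 150
        (Sum increased by 150)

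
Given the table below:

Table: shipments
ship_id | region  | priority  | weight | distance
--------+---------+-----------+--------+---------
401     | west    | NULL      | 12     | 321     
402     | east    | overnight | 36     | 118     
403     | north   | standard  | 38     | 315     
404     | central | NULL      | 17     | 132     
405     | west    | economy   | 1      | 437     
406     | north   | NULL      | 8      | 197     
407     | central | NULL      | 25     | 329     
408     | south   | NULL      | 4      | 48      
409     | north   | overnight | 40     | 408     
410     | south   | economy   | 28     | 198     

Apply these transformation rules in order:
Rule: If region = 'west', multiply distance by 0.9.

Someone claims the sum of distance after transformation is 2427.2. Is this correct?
Yes, the result is correct.

Step 1: Calculate the correct sum after transformation
Step 2: Apply multiplier 0.9 to records where region = 'west'
Step 3: Correct result = 2427.2
Step 4: Claimed result = 2427.2
Step 5: 2427.2 = 2427.2 ✓
Conclusion: The claimed result is correct.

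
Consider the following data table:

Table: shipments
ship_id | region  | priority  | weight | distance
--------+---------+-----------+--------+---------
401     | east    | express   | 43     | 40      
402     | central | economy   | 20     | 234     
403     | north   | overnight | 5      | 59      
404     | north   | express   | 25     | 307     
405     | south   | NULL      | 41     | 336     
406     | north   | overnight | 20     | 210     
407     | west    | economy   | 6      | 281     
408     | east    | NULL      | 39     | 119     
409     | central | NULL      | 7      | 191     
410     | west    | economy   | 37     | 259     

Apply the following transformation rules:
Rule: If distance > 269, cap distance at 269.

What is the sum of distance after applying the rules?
1919

Step 1: 3 records have distance > 269
Step 2: These records originally summed to 924
Step 3: After capping: 3 × 269 = 807
Step 4: Unaffected records sum: 1112
Step 5: Final sum = 807 + 1112 = 1919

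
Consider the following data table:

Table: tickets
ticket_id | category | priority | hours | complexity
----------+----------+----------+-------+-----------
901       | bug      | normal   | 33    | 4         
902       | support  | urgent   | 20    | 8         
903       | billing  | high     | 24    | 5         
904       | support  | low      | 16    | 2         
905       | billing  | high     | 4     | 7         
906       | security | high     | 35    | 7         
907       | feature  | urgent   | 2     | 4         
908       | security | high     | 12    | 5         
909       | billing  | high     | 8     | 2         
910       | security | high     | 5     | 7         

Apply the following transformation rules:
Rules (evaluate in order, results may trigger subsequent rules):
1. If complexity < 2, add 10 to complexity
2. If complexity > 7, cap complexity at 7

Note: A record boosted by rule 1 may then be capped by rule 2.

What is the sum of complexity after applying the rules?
50

Step 1: Apply rule 1 to records with complexity < 2
  - 0 records get bonus of 10
  - Of these, 0 records then exceed 7 and get capped
Step 2: Apply rule 2 to records with complexity > 7
  - 1 records (original) are capped
Step 3: Calculate final sum = 50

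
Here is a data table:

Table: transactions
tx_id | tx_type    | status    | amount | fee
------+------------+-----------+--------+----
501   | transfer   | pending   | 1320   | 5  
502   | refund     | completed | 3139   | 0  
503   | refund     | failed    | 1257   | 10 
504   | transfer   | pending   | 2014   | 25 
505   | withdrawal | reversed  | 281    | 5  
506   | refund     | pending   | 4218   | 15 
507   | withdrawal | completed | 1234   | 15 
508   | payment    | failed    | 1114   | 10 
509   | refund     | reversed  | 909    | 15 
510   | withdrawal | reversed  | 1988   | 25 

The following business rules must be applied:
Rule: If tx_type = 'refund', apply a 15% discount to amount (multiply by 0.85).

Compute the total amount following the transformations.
16045.55

Step 1: Records with tx_type = 'refund' have total amount = 9523
Step 2: Apply multiplier: 9523 × 0.85 = 8094.55
Step 3: Other records total: 7951
Step 4: Final sum = 8094.55 + 7951 = 16045.55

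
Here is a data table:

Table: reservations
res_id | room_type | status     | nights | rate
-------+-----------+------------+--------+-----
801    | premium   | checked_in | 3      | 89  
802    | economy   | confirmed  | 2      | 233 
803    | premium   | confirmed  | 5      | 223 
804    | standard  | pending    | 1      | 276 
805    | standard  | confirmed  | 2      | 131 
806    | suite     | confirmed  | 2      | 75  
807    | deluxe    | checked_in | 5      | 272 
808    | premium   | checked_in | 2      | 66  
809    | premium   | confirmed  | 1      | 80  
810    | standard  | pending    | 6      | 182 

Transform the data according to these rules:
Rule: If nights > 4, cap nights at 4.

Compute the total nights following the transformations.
25

Step 1: 3 records have nights > 4
Step 2: These records originally summed to 16
Step 3: After capping: 3 × 4 = 12
Step 4: Unaffected records sum: 13
Step 5: Final sum = 12 + 13 = 25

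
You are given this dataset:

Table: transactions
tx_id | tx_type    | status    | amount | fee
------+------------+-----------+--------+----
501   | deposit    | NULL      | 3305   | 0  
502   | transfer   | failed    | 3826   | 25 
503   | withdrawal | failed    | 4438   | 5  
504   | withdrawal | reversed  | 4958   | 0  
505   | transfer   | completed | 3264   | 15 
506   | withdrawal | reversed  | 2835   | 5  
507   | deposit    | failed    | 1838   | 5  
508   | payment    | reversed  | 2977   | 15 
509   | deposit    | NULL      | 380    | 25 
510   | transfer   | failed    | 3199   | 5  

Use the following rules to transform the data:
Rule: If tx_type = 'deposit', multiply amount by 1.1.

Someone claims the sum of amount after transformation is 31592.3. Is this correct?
No, the correct result is 31572.3.

Step 1: Calculate the correct sum after transformation
Step 2: Apply multiplier 1.1 to records where tx_type = 'deposit'
Step 3: Correct result = 31572.3
Step 4: Claimed result = 31592.3
Step 5: 31572.3 ≠ 31592.3
Conclusion: The claimed result is incorrect. The correct answer is 31572.3.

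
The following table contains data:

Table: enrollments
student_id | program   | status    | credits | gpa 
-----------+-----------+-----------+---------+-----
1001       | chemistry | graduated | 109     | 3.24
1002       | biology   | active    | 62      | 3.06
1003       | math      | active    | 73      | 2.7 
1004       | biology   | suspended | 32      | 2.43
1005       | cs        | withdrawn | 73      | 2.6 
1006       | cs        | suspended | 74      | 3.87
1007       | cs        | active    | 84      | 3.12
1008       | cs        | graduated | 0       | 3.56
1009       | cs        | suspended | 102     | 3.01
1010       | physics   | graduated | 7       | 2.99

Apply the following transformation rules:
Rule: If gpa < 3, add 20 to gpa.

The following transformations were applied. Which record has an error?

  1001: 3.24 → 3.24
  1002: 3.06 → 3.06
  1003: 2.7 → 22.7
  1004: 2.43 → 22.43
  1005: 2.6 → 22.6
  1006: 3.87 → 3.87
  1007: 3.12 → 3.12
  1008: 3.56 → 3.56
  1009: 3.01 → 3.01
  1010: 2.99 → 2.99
Record 1010 has an error. The correct transformed value should be 22.99, not 2.99.

Step 1: Check each record against the rule
Step 2: Record 1010 has gpa = 2.99
Step 3: Since 2.99 < 3, the bonus should have been applied
Step 4: Correct value = 22.99, but claimed value = 2.99
Conclusion: Record 1010 has the error.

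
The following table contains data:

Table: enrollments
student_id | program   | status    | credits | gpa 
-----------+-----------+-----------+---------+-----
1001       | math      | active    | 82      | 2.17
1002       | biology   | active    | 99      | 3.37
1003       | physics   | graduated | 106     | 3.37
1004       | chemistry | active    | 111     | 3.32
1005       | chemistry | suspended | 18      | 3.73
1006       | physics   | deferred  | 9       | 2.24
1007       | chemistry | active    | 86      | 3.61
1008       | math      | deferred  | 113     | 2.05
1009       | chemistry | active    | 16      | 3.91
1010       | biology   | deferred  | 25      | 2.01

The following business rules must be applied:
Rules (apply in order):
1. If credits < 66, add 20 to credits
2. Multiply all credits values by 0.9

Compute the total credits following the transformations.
670.5

Step 1: Apply Rule 1 - Add 20 to records with credits < 66
  - 4 records affected: 68 + (4 × 20) = 148
  - Unaffected records: 597
  - Sum after Rule 1: 745
Step 2: Apply Rule 2 - Multiply all by 0.9
  - 745 × 0.9 = 670.5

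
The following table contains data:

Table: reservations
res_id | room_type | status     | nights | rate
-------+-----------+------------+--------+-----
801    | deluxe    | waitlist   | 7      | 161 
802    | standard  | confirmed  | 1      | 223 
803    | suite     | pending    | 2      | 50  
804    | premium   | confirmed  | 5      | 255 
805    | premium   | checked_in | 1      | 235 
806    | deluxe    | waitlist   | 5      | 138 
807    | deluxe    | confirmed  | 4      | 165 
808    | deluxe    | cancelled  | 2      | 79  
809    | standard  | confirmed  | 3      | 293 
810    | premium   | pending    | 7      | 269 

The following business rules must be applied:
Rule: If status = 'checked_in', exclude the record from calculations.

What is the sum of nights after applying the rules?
36

Step 1: Identify records where status = 'checked_in'
Step 2: The excluded records sum to 1
Step 3: Original total nights = 37
Step 4: Remaining total = 37 - 1 = 36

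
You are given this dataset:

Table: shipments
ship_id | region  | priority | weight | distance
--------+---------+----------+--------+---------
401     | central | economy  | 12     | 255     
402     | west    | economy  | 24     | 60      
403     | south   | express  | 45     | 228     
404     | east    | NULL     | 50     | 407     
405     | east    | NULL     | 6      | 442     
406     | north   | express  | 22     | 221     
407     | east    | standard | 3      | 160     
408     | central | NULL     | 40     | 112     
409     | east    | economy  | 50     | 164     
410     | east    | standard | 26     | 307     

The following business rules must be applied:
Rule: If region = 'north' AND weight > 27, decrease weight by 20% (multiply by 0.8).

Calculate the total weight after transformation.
278

Step 1: Find records where region = 'north' AND weight > 27
Step 2: 0 records match, summing to 0
Step 3: After multiplier: 0 × 0.8 = 0.0
Step 4: Unaffected records sum: 278
Step 5: Final sum = 0.0 + 278 = 278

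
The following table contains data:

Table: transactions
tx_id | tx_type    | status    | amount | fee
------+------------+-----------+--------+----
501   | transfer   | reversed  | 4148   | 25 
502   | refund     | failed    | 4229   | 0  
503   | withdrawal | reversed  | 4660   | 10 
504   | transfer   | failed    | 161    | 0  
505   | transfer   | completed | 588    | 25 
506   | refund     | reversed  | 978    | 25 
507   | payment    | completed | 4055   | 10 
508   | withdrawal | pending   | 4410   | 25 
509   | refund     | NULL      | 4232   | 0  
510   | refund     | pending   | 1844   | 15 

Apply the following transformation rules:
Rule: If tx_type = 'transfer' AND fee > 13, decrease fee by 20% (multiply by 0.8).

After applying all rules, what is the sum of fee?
125.0

Step 1: Find records where tx_type = 'transfer' AND fee > 13
Step 2: 2 records match, summing to 50
Step 3: After multiplier: 50 × 0.8 = 40.0
Step 4: Unaffected records sum: 85
Step 5: Final sum = 40.0 + 85 = 125.0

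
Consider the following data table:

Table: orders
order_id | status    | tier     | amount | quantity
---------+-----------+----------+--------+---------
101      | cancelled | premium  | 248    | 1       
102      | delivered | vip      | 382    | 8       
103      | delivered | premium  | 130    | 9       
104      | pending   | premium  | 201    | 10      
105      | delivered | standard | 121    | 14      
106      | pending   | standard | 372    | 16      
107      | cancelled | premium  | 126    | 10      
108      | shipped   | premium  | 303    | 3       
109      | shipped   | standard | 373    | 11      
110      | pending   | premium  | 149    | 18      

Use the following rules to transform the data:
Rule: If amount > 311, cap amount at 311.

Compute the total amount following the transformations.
2211

Step 1: 3 records have amount > 311
Step 2: These records originally summed to 1127
Step 3: After capping: 3 × 311 = 933
Step 4: Unaffected records sum: 1278
Step 5: Final sum = 933 + 1278 = 2211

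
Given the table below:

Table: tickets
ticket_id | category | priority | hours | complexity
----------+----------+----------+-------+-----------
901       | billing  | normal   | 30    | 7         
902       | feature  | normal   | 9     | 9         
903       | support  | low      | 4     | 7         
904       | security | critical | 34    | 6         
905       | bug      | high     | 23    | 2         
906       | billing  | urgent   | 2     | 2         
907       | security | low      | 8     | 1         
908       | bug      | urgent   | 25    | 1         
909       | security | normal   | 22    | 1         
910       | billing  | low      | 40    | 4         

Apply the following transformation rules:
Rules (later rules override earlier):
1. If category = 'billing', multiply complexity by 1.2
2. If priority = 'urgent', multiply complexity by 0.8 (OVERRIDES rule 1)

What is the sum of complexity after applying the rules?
41.6

Step 1: Rule 2 takes priority for records with priority = 'urgent'
  - 2 records: 3 × 0.8 = 2.4
Step 2: Rule 1 applies to remaining records with category = 'billing'
  - 2 records: 11 × 1.2 = 13.2
Step 3: Other records unchanged: 26
Step 4: Final sum = 2.4 + 13.2 + 26 = 41.6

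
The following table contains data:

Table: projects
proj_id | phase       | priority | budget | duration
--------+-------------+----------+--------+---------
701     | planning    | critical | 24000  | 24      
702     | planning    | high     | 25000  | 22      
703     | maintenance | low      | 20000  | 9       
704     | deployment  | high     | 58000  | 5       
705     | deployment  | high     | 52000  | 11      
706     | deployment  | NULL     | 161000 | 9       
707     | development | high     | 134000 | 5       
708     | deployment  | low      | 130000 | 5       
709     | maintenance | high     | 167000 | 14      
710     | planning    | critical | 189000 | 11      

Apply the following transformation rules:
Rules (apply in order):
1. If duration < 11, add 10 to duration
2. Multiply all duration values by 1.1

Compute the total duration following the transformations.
181.5

Step 1: Apply Rule 1 - Add 10 to records with duration < 11
  - 5 records affected: 33 + (5 × 10) = 83
  - Unaffected records: 82
  - Sum after Rule 1: 165
Step 2: Apply Rule 2 - Multiply all by 1.1
  - 165 × 1.1 = 181.5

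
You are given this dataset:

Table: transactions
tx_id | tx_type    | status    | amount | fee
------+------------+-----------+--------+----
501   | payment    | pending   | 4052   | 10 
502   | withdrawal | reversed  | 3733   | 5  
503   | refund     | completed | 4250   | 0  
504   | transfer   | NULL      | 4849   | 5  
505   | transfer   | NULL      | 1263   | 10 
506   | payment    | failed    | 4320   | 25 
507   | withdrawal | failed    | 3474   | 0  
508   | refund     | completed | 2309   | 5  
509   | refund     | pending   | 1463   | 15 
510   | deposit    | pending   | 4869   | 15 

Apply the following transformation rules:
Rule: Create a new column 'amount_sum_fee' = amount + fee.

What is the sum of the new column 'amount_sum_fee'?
34672

Step 1: For each record, compute amount + fee
Example calculations:
  4052 + 10 = 4062
  3733 + 5 = 3738
  4250 + 0 = 4250
  ...
Step 2: Sum all derived values
Step 3: Total = 34672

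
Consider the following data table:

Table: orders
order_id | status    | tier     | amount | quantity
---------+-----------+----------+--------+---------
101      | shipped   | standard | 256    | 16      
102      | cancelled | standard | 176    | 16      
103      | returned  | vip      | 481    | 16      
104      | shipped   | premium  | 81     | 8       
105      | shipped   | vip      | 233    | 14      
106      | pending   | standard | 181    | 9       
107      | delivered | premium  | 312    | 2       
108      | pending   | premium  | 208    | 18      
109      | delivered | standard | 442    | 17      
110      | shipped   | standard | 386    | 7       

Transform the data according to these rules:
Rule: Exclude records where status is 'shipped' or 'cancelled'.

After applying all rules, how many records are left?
5

Step 1: Count records to exclude
  - 4 (shipped) + 1 (cancelled) = 5 records
Step 2: Total records: 10
Step 3: Remaining = 10 - 5 = 5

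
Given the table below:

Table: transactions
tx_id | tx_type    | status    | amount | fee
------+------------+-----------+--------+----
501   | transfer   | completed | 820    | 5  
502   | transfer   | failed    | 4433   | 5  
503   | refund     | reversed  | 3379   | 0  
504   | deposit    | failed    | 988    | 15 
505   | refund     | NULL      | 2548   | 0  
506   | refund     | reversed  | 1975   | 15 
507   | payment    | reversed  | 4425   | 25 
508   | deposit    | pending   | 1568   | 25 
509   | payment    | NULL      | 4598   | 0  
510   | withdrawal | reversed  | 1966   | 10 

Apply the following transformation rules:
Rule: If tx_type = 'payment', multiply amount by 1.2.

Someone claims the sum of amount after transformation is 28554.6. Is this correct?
No, the correct result is 28504.6.

Step 1: Calculate the correct sum after transformation
Step 2: Apply multiplier 1.2 to records where tx_type = 'payment'
Step 3: Correct result = 28504.6
Step 4: Claimed result = 28554.6
Step 5: 28504.6 ≠ 28554.6
Conclusion: The claimed result is incorrect. The correct answer is 28504.6.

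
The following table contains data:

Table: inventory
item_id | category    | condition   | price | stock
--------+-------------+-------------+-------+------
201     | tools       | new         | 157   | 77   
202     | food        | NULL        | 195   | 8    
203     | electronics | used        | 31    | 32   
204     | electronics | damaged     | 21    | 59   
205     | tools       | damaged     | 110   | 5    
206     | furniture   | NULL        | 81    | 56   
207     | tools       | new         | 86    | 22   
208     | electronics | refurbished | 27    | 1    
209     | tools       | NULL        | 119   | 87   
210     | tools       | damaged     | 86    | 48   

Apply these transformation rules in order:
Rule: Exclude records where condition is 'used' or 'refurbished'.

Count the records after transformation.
8

Step 1: Count records to exclude
  - 1 (used) + 1 (refurbished) = 2 records
Step 2: Total records: 10
Step 3: Remaining = 10 - 2 = 8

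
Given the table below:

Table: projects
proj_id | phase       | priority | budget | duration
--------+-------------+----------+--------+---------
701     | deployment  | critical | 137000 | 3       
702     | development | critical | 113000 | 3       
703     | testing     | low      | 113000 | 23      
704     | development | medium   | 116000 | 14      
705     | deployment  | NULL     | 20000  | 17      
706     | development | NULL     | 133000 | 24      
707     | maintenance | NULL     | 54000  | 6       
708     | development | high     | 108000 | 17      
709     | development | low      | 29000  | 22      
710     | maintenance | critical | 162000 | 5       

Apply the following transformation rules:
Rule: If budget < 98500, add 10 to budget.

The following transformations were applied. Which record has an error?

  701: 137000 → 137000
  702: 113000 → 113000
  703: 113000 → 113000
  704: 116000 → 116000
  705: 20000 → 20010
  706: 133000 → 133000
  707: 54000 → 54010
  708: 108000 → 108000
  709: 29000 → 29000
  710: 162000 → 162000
Record 709 has an error. The correct transformed value should be 29010, not 29000.

Step 1: Check each record against the rule
Step 2: Record 709 has budget = 29000
Step 3: Since 29000 < 98500, the bonus should have been applied
Step 4: Correct value = 29010, but claimed value = 29000
Conclusion: Record 709 has the error.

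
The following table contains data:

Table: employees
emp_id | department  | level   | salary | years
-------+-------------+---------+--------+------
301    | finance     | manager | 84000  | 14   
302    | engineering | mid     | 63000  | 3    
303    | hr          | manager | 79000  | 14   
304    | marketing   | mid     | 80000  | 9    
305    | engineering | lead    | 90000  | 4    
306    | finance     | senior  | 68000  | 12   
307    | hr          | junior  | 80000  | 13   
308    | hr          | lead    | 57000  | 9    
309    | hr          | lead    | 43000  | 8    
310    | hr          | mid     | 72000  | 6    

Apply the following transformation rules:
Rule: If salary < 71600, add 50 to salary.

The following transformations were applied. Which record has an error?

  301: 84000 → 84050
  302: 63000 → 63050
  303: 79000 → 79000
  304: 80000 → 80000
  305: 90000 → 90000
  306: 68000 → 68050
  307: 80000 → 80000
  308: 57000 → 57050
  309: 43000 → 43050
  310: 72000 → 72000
Record 301 has an error. The correct transformed value should be 84000, not 84050.

Step 1: Check each record against the rule
Step 2: Record 301 has salary = 84000
Step 3: Since 84000 >= 71600, the bonus should not have been applied
Step 4: Correct value = 84000, but claimed value = 84050
Conclusion: Record 301 has the error.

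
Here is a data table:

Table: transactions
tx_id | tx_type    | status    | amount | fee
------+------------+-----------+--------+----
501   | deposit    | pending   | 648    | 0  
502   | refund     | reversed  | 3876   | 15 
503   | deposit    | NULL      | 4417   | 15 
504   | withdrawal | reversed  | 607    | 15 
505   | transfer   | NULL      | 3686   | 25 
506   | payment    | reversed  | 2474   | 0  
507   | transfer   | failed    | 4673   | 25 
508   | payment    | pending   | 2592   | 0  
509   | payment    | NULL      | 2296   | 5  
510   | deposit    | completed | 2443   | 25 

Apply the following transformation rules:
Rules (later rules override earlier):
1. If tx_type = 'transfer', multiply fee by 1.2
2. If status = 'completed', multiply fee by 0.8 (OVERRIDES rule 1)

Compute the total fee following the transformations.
130.0

Step 1: Rule 2 takes priority for records with status = 'completed'
  - 1 records: 25 × 0.8 = 20.0
Step 2: Rule 1 applies to remaining records with tx_type = 'transfer'
  - 2 records: 50 × 1.2 = 60.0
Step 3: Other records unchanged: 50
Step 4: Final sum = 20.0 + 60.0 + 50 = 130.0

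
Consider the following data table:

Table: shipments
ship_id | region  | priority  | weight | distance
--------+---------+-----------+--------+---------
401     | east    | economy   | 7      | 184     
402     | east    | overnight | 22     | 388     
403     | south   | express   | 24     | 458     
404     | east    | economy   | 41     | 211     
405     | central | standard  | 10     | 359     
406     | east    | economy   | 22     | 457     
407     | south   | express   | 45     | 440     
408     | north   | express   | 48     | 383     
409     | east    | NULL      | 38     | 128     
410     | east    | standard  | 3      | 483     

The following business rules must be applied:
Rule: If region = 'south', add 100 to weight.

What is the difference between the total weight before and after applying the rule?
200

Step 1: Original sum of weight = 260
Step 2: 2 records have region = 'south'
Step 3: Each affected record changes by 100
Step 4: Total change = 2 × 100 = 200
Step 5: New sum = 260 + 200 = 460
Step 6: Difference = |460 - 260| = 200
        (Sum increased by 200)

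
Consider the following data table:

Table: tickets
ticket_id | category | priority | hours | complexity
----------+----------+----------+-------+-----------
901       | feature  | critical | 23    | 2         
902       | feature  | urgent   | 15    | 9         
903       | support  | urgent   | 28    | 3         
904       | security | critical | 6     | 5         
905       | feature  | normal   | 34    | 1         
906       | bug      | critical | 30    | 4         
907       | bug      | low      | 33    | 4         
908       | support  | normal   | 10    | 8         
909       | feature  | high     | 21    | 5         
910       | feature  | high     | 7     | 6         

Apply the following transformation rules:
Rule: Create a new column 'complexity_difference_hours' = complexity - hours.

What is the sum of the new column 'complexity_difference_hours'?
-160

Step 1: For each record, compute complexity - hours
Example calculations:
  2 - 23 = -21
  9 - 15 = -6
  3 - 28 = -25
  ...
Step 2: Sum all derived values
Step 3: Total = -160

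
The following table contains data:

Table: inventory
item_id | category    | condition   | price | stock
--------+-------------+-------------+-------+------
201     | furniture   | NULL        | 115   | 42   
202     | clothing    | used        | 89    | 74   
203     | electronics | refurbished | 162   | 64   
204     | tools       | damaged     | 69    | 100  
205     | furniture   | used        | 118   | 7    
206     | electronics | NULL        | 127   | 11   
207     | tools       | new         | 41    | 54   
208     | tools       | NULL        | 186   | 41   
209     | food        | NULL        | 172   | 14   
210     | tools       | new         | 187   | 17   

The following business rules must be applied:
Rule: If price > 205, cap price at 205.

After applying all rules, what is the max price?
187

Step 1: Original maximum price = 187
Step 2: Check cap of 205 against maximum
Step 3: No records exceed the cap (max 187 <= cap 205), so no capping applies
Step 4: Maximum after transformation = 187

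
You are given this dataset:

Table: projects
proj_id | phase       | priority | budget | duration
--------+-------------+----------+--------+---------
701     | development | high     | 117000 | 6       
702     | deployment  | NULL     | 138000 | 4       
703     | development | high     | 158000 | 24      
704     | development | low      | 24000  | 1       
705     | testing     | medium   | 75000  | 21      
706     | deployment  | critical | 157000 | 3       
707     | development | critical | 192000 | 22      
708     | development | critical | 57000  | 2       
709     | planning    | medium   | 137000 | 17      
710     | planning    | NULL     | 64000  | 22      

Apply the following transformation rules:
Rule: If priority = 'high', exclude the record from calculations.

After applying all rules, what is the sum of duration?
92

Step 1: Identify records where priority = 'high'
Step 2: The excluded records sum to 30
Step 3: Original total duration = 122
Step 4: Remaining total = 122 - 30 = 92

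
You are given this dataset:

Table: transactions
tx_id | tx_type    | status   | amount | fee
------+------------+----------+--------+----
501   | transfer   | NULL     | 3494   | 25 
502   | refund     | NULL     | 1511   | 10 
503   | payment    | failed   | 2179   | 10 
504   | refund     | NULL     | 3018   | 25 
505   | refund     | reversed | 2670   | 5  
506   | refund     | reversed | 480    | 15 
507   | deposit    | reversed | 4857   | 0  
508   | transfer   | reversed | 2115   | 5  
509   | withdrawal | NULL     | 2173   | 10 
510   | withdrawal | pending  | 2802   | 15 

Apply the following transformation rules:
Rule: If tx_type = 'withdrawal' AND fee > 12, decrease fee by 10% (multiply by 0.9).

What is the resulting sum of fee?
118.5

Step 1: Find records where tx_type = 'withdrawal' AND fee > 12
Step 2: 1 records match, summing to 15
Step 3: After multiplier: 15 × 0.9 = 13.5
Step 4: Unaffected records sum: 105
Step 5: Final sum = 13.5 + 105 = 118.5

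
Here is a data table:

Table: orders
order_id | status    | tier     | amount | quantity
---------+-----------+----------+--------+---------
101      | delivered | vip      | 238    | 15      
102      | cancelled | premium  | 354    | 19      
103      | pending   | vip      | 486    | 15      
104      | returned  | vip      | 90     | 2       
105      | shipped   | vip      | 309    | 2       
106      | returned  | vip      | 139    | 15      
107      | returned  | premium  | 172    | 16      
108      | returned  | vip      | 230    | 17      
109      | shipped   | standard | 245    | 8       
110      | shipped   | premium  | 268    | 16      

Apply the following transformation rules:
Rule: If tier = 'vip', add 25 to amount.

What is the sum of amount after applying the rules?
2681

Step 1: Count records where tier = 'vip': 6
Step 2: Total bonus added: 6 × 25 = 150
Step 3: Original sum of amount: 2531
Step 4: Final sum = 2531 + 150 = 2681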